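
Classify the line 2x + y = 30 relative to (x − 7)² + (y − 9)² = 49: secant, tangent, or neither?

Substituting the line into the circle gives 5x² − 98x + 441 = 0.
Discriminant = (−98)² − 4·5·(441) = 784 > 0.
Two real roots: the line is a secant.

secant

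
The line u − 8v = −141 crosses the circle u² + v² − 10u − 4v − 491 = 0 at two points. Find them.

Substitute v = (141 + u)/8:
65u² − 390u − 16055 = 0  ⟹  u² − 6u − 247 = 0
u = 19 or u = −13, giving (19, 20) and (−13, 16).

(−13, 16) and (19, 20)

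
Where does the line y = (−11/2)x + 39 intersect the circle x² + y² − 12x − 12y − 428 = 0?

Express y = (78 − 11x)/2 and substitute into the circle:
125x² − 1500x + 2500 = 0  ⟹  x² − 12x + 20 = 0
x = 10 or x = 2, giving (10, −16) and (2, 28).

(2, 28) and (10, −16)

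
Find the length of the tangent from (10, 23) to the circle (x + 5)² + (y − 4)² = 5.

With centre O = (−5, 4), |OP|² = 586 and r² = 5.
By the tangent–radius right angle, tangent length = √(|PO|² − r²) = √581.

√581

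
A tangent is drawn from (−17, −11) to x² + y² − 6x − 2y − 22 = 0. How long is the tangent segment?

16√2

The centre is (3, 1) and r = 4√2. The square of the distance from P to the centre is 400 + 144 = 544.
The tangent meets the radius at right angles, so tangent² = |PO|² − r² = 544 − 32 = 512.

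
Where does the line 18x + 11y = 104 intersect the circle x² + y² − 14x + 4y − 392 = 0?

From the line, y = (104 − 18x)/11. Substituting:
445x² − 6230x − 32040 = 0  ⟹  x² − 14x − 72 = 0
x = 18 or x = −4, giving (18, −20) and (−4, 16).

(−4, 16) and (18, −20)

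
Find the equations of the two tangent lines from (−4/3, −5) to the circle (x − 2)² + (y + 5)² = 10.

3x + y = −9 and 3x − y = 1

A line y − (−5) = m(x − (−4/3)) is tangent when its distance from (2, −5) is √10:
(10/3m − (0))² = 10(m² + 1)
m² − 9 = 0, so m = −3 or m = 3.
With m = −3: 3x + y = −9. With m = 3: 3x − y = 1.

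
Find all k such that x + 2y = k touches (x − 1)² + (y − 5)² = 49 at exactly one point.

For a tangent, require d(centre, line) = r = 7.
|1·1 + 2·5 − k| / √5 = 7
|k − (11)| = 7√5.

k = 11 ± 7√5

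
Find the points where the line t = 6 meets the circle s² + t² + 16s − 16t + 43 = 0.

Express t = 6 and substitute into the circle:
s² + 16s − 17 = 0
s = 1 or s = −17, giving (1, 6) and (−17, 6).

(−17, 6) and (1, 6)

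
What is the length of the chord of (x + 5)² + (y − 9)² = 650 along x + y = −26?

20√2

From the line, y = −x − 26. Substituting:
2x² + 80x + 600 = 0  ⟹  x² + 40x + 300 = 0
x = −10 or x = −30, giving (−10, −16) and (−30, 4).
Chord length = distance between (−10, −16) and (−30, 4) = √800 = 20√2.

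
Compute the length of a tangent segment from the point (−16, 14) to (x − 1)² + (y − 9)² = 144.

The centre is (1, 9) and r = 12. The square of the distance from P to the centre is 289 + 25 = 314.
By the tangent–radius right angle, tangent length = √(|PO|² − r²) = √170.

√170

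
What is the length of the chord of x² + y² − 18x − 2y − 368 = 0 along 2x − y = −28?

Express y = 2x + 28 and substitute into the circle:
5x² + 90x + 360 = 0  ⟹  x² + 18x + 72 = 0
x = −6 or x = −12, giving (−6, 16) and (−12, 4).
Chord length = distance between (−6, 16) and (−12, 4) = √180 = 6√5.

6√5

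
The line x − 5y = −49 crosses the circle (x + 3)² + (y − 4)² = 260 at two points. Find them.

From the line, y = (49 + x)/5. Substituting:
26x² + 208x − 5434 = 0  ⟹  x² + 8x − 209 = 0
x = 11 or x = −19, giving (11, 12) and (−19, 6).

(−19, 6) and (11, 12)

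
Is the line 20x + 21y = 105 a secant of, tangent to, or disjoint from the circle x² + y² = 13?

disjoint

Substituting the line into the circle gives 841x² − 4200x + 5292 = 0.
Discriminant = (−4200)² − 4·841·(5292) = −162288 < 0.
No real roots: the line does not meet the circle.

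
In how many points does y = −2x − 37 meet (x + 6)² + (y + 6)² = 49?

0

Centre (−6, −6), r² = 49. Distance² from centre to line = (19)²/5 = 361/5.
Since d² > r², the line lies outside the circle.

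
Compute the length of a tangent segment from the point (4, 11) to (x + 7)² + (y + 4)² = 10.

With centre O = (−7, −4), |OP|² = 346 and r² = 10.
The tangent meets the radius at right angles, so tangent² = |PO|² − r² = 346 − 10 = 336.

4√21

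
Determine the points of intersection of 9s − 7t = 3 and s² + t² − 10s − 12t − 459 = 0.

Express t = (−3 + 9s)/7 and substitute into the circle:
130s² − 1300s − 22230 = 0  ⟹  s² − 10s − 171 = 0
s = 19 or s = −9, giving (19, 24) and (−9, −12).

(−9, −12) and (19, 24)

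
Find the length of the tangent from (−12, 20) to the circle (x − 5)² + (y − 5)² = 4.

√510

Centre (5, 5), r² = 4. |PO|² = (−17)² + (15)² = 514.
By the tangent–radius right angle, tangent length = √(|PO|² − r²) = √510.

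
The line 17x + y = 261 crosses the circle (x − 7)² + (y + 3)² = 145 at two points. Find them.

(15, 6) and (16, −11)

Express y = −17x + 261 and substitute into the circle:
290x² − 8990x + 69600 = 0  ⟹  x² − 31x + 240 = 0
x = 16 or x = 15, giving (16, −11) and (15, 6).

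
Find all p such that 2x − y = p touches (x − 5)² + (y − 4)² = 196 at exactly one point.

p = 6 ± 14√5

The line touches the circle iff its distance from (5, 4) is 14:
|2·5 − 1·4 − p| / √5 = 14
|p − (6)| = 14√5.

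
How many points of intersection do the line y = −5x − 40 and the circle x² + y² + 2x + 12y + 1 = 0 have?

Centre (−1, −6), r² = 36. Distance² from centre to line = (29)²/26 = 841/26.
Since d² < r², the line cuts the circle twice.

2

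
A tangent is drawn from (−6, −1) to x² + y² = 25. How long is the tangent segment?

With centre O = (0, 0), |OP|² = 37 and r² = 25.
Power of the point: PT² = |PO|² − r² = 12, so PT = 2√3.

2√3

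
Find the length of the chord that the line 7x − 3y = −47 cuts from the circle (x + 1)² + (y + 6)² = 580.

Substitute y = (47 + 7x)/3:
58x² + 928x − 986 = 0  ⟹  x² + 16x − 17 = 0
x = 1 or x = −17, giving (1, 18) and (−17, −24).
Chord length = distance between (1, 18) and (−17, −24) = √2088 = 6√58.

6√58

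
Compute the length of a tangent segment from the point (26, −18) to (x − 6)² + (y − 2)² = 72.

Centre (6, 2), r² = 72. |PO|² = (20)² + (−20)² = 800.
Power of the point: PT² = |PO|² − r² = 728, so PT = 2√182.

2√182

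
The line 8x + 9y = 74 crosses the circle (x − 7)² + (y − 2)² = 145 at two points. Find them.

(−2, 10) and (16, −6)

Express y = (74 − 8x)/9 and substitute into the circle:
145x² − 2030x − 4640 = 0  ⟹  x² − 14x − 32 = 0
x = 16 or x = −2, giving (16, −6) and (−2, 10).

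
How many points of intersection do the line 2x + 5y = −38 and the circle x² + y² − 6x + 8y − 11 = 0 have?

2

Substituting the line into the circle gives 29x² − 78x − 351 = 0.
Δ = 6084 − (−40716) = 46800.
Two real roots: the line is a secant.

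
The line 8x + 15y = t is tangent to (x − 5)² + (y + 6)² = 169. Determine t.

t = −271 or t = 171

For a tangent, require d(centre, line) = r = 13.
|8·5 + 15·(−6) − t| / √289 = 13
|t − (−50)| = 13·17, so t = 171 or t = −271.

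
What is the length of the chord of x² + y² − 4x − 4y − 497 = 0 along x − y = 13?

Express y = x − 13 and substitute into the circle:
2x² − 34x − 276 = 0  ⟹  x² − 17x − 138 = 0
x = 23 or x = −6, giving (23, 10) and (−6, −19).
|(23, 10) − (−6, −19)| = √((29)² + (29)²) = 29√2.

29√2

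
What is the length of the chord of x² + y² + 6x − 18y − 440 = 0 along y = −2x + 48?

10√5

The distance from (−3, 9) to the line is 45/√5, and r² = 530.
Half the chord is √(r² − d²) = √(125), so the full chord is 10√5.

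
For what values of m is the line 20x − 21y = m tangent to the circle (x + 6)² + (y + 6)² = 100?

m = −284 or m = 296

For a tangent, require d(centre, line) = r = 10.
|20·(−6) − 21·(−6) − m| / √841 = 10
|m − (6)| = 10·29, so m = 296 or m = −284.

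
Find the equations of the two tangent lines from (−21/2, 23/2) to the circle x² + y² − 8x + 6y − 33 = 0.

Let a tangent through (−21/2, 23/2) have slope m. Its distance from (4, −3) must equal √58:
[m·(29/2) − (−29/2)]² = 58(m² + 1)
21m² + 58m + 21 = 0, so m = −7/3 or m = −3/7.
With m = −7/3: 7x + 3y = −39. With m = −3/7: 3x + 7y = 49.

7x + 3y = −39 and 3x + 7y = 49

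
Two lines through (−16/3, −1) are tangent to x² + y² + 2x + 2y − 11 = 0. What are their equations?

3x + 2y = −18 and 3x − 2y = −14

Let a tangent through (−16/3, −1) have slope m. Its distance from (−1, −1) must equal √13:
[m·(13/3) − (0)]² = 13(m² + 1)
4m² − 9 = 0, so m = −3/2 or m = 3/2.
Through (−16/3, −1) these give 3x + 2y = −18 and 3x − 2y = −14.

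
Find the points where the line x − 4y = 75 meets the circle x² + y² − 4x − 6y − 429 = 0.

(3, −18) and (11, −16)

Substitute y = (−75 + x)/4:
17x² − 238x + 561 = 0  ⟹  x² − 14x + 33 = 0
x = 11 or x = 3, giving (11, −16) and (3, −18).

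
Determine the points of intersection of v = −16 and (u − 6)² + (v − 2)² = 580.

Substitute v = −16:
u² − 12u − 220 = 0
u = 22 or u = −10, giving (22, −16) and (−10, −16).

(−10, −16) and (22, −16)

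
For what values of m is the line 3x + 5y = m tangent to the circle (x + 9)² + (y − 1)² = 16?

The line touches the circle iff its distance from (−9, 1) is 4:
|3·(−9) + 5·1 − m| / √34 = 4
|m − (−22)| = 4√34.

m = −22 ± 4√34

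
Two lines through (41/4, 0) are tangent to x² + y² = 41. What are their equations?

Write the tangent as mx − y + (0 − m·(41/4)) = 0 and set its distance from the centre to √41:
(−41/4m − (0))² = 41(m² + 1)
25m² − 16 = 0, so m = −4/5 or m = 4/5.
With m = −4/5: 4x + 5y = 41. With m = 4/5: 4x − 5y = 41.

4x + 5y = 41 and 4x − 5y = 41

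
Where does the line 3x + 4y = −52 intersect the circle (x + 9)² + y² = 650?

Substitute y = (−52 − 3x)/4:
25x² + 600x − 6400 = 0  ⟹  x² + 24x − 256 = 0
x = 8 or x = −32, giving (8, −19) and (−32, 11).

(−32, 11) and (8, −19)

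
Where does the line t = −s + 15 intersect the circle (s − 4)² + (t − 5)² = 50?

(3, 12) and (11, 4)

Express t = −s + 15 and substitute into the circle:
2s² − 28s + 66 = 0  ⟹  s² − 14s + 33 = 0
s = 11 or s = 3, giving (11, 4) and (3, 12).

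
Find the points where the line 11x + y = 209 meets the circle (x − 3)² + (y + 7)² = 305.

Substitute y = −11x + 209:
122x² − 4758x + 46360 = 0  ⟹  x² − 39x + 380 = 0
x = 20 or x = 19, giving (20, −11) and (19, 0).

(19, 0) and (20, −11)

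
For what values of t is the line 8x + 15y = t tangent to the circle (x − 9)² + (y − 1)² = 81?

t = −66 or t = 240

The line touches the circle iff its distance from (9, 1) is 9:
|8·9 + 15·1 − t| / √289 = 9
|t − (87)| = 9·17, so t = 240 or t = −66.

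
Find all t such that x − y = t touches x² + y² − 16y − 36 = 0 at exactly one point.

The line touches the circle iff its distance from (0, 8) is 10:
|1·0 − 1·8 − t| / √2 = 10
|t − (−8)| = 10√2.

t = −8 ± 10√2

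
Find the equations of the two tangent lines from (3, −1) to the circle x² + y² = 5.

Let a tangent through (3, −1) have slope m. Its distance from (0, 0) must equal √5:
(−3m − (1))² = 5(m² + 1)
2m² + 3m − 2 = 0, so m = −2 or m = 1/2.
Through (3, −1) these give 2x + y = 5 and x − 2y = 5.

2x + y = 5 and x − 2y = 5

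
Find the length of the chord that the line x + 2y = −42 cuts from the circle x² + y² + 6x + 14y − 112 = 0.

6√5

The distance from (−3, −7) to the line is 25/√5, and r² = 170.
Half the chord is √(r² − d²) = √(45), so the full chord is 6√5.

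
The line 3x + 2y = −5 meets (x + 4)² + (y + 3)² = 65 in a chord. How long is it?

The distance from (−4, −3) to the line is 13/√13, and r² = 65.
Half the chord is √(r² − d²) = √(52), so the full chord is 4√13.

4√13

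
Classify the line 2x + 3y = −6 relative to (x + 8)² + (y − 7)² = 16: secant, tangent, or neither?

Substituting the line into the circle gives 13x² + 252x + 1161 = 0.
Discriminant = (252)² − 4·13·(1161) = 3132 > 0.
Two real roots: the line is a secant.

secant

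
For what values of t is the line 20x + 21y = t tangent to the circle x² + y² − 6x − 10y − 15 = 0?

Tangency holds when the distance from the centre (3, 5) to the line equals the radius 7:
|20·3 + 21·5 − t| / √841 = 7
|t − (165)| = 7·29, so t = 368 or t = −38.

t = −38 or t = 368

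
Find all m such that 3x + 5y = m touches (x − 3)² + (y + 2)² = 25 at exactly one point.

The line touches the circle iff its distance from (3, −2) is 5:
|3·3 + 5·(−2) − m| / √34 = 5
|m − (−1)| = 5√34.

m = −1 ± 5√34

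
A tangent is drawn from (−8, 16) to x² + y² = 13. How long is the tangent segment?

The centre is (0, 0) and r = √13. The square of the distance from P to the centre is 64 + 256 = 320.
Power of the point: PT² = |PO|² − r² = 307, so PT = √307.

√307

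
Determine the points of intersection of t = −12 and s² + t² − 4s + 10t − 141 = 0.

Express t = −12 and substitute into the circle:
s² − 4s − 117 = 0
s = 13 or s = −9, giving (13, −12) and (−9, −12).

(−9, −12) and (13, −12)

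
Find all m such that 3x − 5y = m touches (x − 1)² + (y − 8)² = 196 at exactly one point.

m = −37 ± 14√34

The line touches the circle iff its distance from (1, 8) is 14:
|3·1 − 5·8 − m| / √34 = 14
|m − (−37)| = 14√34.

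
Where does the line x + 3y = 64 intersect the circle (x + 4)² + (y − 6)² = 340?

(−8, 24) and (10, 18)

From the line, y = (64 − x)/3. Substituting:
10x² − 20x − 800 = 0  ⟹  x² − 2x − 80 = 0
x = 10 or x = −8, giving (10, 18) and (−8, 24).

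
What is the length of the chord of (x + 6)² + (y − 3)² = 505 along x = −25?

24

Centre (−6, 3), r² = 505. Perpendicular distance d from centre to line = |19| / √1 = 19.
Chord = 2√(r² − d²) = 2·√(144) = 24.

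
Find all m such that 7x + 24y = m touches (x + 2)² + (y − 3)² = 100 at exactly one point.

m = −192 or m = 308

For a tangent, require d(centre, line) = r = 10.
|7·(−2) + 24·3 − m| / √625 = 10
|m − (58)| = 10·25, so m = 308 or m = −192.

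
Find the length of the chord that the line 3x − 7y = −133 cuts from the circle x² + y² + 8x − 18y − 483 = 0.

6√58

The distance from (−4, 9) to the line is 58/√58, and r² = 580.
Half the chord is √(r² − d²) = √(522), so the full chord is 6√58.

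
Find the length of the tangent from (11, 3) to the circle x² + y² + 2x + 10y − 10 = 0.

2√43

With centre O = (−1, −5), |OP|² = 208 and r² = 36.
The tangent meets the radius at right angles, so tangent² = |PO|² − r² = 208 − 36 = 172.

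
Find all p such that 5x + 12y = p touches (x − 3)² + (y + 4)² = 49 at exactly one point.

p = −124 or p = 58

For a tangent, require d(centre, line) = r = 7.
|5·3 + 12·(−4) − p| / √169 = 7
|p − (−33)| = 7·13, so p = 58 or p = −124.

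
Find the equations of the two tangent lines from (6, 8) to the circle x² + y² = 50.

Write the tangent as mx − y + (8 − m·(6)) = 0 and set its distance from the centre to 5√2:
(−6m − (−8))² = 50(m² + 1)
7m² + 48m − 7 = 0, so m = −7 or m = 1/7.
With m = −7: 7x + y = 50. With m = 1/7: x − 7y = −50.

7x + y = 50 and x − 7y = −50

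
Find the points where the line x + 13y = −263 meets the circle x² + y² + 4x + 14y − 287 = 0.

Express y = (−263 − x)/13 and substitute into the circle:
170x² + 1020x − 27200 = 0  ⟹  x² + 6x − 160 = 0
x = 10 or x = −16, giving (10, −21) and (−16, −19).

(−16, −19) and (10, −21)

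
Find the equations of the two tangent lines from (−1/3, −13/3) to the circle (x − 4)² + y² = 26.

Let a tangent through (−1/3, −13/3) have slope m. Its distance from (4, 0) must equal √26:
[m·(13/3) − (13/3)]² = 26(m² + 1)
5m² + 26m + 5 = 0, so m = −5 or m = −1/5.
Through (−1/3, −13/3) these give 5x + y = −6 and x + 5y = −22.

5x + y = −6 and x + 5y = −22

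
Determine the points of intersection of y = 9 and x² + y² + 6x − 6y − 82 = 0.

(−11, 9) and (5, 9)

Substitute y = 9:
x² + 6x − 55 = 0
x = 5 or x = −11, giving (5, 9) and (−11, 9).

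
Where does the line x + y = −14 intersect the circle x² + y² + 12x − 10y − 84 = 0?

From the line, y = −x − 14. Substituting:
2x² + 50x + 252 = 0  ⟹  x² + 25x + 126 = 0
x = −7 or x = −18, giving (−7, −7) and (−18, 4).

(−18, 4) and (−7, −7)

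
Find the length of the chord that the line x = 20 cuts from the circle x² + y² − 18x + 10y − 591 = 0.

The distance from (9, −5) to the line is 11, and r² = 697.
Chord = 2√(r² − d²) = 2·√(576) = 48.

48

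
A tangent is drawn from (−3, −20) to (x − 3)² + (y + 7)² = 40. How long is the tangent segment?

√165

Centre (3, −7), r² = 40. |PO|² = (−6)² + (−13)² = 205.
By the tangent–radius right angle, tangent length = √(|PO|² − r²) = √165.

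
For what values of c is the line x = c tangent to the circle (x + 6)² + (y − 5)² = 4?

c = −8 or c = −4

The line touches the circle iff its distance from (−6, 5) is 2:
|1·(−6) + 0·5 − c| / √1 = 2
|c − (−6)| = 2, so c = −4 or c = −8.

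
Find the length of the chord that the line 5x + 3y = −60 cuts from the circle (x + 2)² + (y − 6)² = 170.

Centre (−2, 6), r² = 170. Perpendicular distance d from centre to line = |68| / √34 = 68/√34.
Half the chord is √(r² − d²) = √(34), so the full chord is 2√34.

2√34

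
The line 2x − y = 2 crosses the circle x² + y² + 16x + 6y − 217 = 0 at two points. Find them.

Substitute y = 2x − 2:
5x² + 20x − 225 = 0  ⟹  x² + 4x − 45 = 0
x = 5 or x = −9, giving (5, 8) and (−9, −20).

(−9, −20) and (5, 8)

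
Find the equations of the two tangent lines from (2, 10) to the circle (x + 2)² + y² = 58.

A line y − (10) = m(x − (2)) is tangent when its distance from (−2, 0) is √58:
(−4m − (−10))² = 58(m² + 1)
21m² + 40m − 21 = 0, so m = 3/7 or m = −7/3.
Through (2, 10) these give 3x − 7y = −64 and 7x + 3y = 44.

3x − 7y = −64 and 7x + 3y = 44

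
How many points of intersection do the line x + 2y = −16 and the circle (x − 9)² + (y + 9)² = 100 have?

d² = (1·9 + 2·(−9) − (−16))²/5 = 49/5; r² = 100.
Since d² < r², the line cuts the circle twice.

2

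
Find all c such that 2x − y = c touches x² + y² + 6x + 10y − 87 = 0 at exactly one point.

The line touches the circle iff its distance from (−3, −5) is 11:
|2·(−3) − 1·(−5) − c| / √5 = 11
|c − (−1)| = 11√5.

c = −1 ± 11√5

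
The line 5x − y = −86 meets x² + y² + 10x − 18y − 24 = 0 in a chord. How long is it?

2√26

From the line, y = 5x + 86. Substituting:
26x² + 780x + 5824 = 0  ⟹  x² + 30x + 224 = 0
x = −14 or x = −16, giving (−14, 16) and (−16, 6).
Chord length = distance between (−14, 16) and (−16, 6) = √104 = 2√26.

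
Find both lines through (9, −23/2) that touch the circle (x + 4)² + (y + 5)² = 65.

7x + 4y = 17 and x − 8y = 101

Write the tangent as mx − y + (−23/2 − m·(9)) = 0 and set its distance from the centre to √65:
(−13m − (13/2))² = 65(m² + 1)
32m² + 52m − 7 = 0, so m = −7/4 or m = 1/8.
Through (9, −23/2) these give 7x + 4y = 17 and x − 8y = 101.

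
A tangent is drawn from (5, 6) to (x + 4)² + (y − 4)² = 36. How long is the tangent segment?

7

With centre O = (−4, 4), |OP|² = 85 and r² = 36.
Power of the point: PT² = |PO|² − r² = 49, so PT = 7.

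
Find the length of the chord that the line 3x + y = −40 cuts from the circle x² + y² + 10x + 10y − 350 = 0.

The distance from (−5, −5) to the line is 20/√10, and r² = 400.
Half the chord is √(r² − d²) = √(360), so the full chord is 12√10.

12√10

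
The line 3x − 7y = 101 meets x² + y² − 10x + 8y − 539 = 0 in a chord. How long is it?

Centre (5, −4), r² = 580. Perpendicular distance d from centre to line = |−58| / √58 = 58/√58.
Chord = 2√(r² − d²) = 2·√(522) = 6√58.

6√58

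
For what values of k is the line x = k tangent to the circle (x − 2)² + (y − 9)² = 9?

k = −1 or k = 5

The line touches the circle iff its distance from (2, 9) is 3:
|1·2 + 0·9 − k| / √1 = 3
|k − (2)| = 3, so k = 5 or k = −1.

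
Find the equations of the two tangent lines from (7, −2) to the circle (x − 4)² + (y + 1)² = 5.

2x + y = 12 and x − 2y = 11

A line y − (−2) = m(x − (7)) is tangent when its distance from (4, −1) is √5:
[m·(−3) − (1)]² = 5(m² + 1)
2m² + 3m − 2 = 0, so m = −2 or m = 1/2.
Through (7, −2) these give 2x + y = 12 and x − 2y = 11.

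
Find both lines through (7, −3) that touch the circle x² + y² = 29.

5x + 2y = 29 and 2x − 5y = 29

Let a tangent through (7, −3) have slope m. Its distance from (0, 0) must equal √29:
(−7m − (3))² = 29(m² + 1)
10m² + 21m − 10 = 0, so m = −5/2 or m = 2/5.
With m = −5/2: 5x + 2y = 29. With m = 2/5: 2x − 5y = 29.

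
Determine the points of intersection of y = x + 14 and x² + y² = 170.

From the line, y = x + 14. Substituting:
2x² + 28x + 26 = 0  ⟹  x² + 14x + 13 = 0
x = −1 or x = −13, giving (−1, 13) and (−13, 1).

(−13, 1) and (−1, 13)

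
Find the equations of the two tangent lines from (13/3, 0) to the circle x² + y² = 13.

3x + 2y = 13 and 3x − 2y = 13

A line y − (0) = m(x − (13/3)) is tangent when its distance from (0, 0) is √13:
(−13/3m − (0))² = 13(m² + 1)
4m² − 9 = 0, so m = −3/2 or m = 3/2.
With m = −3/2: 3x + 2y = 13. With m = 3/2: 3x − 2y = 13.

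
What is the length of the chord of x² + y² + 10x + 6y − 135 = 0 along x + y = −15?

Express y = −x − 15 and substitute into the circle:
2x² + 34x = 0  ⟹  x² + 17x = 0
x = 0 or x = −17, giving (0, −15) and (−17, 2).
|(0, −15) − (−17, 2)| = √((17)² + (−17)²) = 17√2.

17√2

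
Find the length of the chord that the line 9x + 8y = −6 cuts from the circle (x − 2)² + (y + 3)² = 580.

Substitute y = (−6 − 9x)/8:
145x² − 580x − 36540 = 0  ⟹  x² − 4x − 252 = 0
x = 18 or x = −14, giving (18, −21) and (−14, 15).
|(18, −21) − (−14, 15)| = √((32)² + (−36)²) = 4√145.

4√145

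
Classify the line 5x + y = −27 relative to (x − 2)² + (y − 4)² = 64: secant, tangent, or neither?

Substituting the line into the circle gives 26x² + 306x + 901 = 0.
Discriminant = (306)² − 4·26·(901) = −68 < 0.
No real roots: the line does not meet the circle.

neither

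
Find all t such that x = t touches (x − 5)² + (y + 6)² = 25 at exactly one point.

t = 0 or t = 10

For a tangent, require d(centre, line) = r = 5.
|1·5 + 0·(−6) − t| / √1 = 5
|t − (5)| = 5, so t = 10 or t = 0.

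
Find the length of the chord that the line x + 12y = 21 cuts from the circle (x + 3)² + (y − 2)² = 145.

2√145

From the line, y = (21 − x)/12. Substituting:
145x² + 870x − 19575 = 0  ⟹  x² + 6x − 135 = 0
x = 9 or x = −15, giving (9, 1) and (−15, 3).
Chord length = distance between (9, 1) and (−15, 3) = √580 = 2√145.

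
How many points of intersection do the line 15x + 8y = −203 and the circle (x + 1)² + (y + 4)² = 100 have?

2

Substituting the line into the circle gives 289x² + 5258x + 22905 = 0.
Δ = 27646564 − 26478180 = 1168384.
Two real roots: the line is a secant.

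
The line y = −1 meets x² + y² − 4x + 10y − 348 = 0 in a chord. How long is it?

38

Centre (2, −5), r² = 377. Perpendicular distance d from centre to line = |−4| / √1 = 4.
Chord = 2√(r² − d²) = 2·√(361) = 38.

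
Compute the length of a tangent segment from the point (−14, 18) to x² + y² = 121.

√399

The centre is (0, 0) and r = 11. The square of the distance from P to the centre is 196 + 324 = 520.
The tangent meets the radius at right angles, so tangent² = |PO|² − r² = 520 − 121 = 399.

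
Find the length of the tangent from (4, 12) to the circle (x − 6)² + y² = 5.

√143

With centre O = (6, 0), |OP|² = 148 and r² = 5.
The tangent meets the radius at right angles, so tangent² = |PO|² − r² = 148 − 5 = 143.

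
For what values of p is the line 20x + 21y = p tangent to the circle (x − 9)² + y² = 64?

p = −52 or p = 412

The line touches the circle iff its distance from (9, 0) is 8:
|20·9 + 21·0 − p| / √841 = 8
|p − (180)| = 8·29, so p = 412 or p = −52.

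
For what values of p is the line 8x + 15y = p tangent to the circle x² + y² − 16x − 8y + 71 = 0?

For a tangent, require d(centre, line) = r = 3.
|8·8 + 15·4 − p| / √289 = 3
|p − (124)| = 3·17, so p = 175 or p = 73.

p = 73 or p = 175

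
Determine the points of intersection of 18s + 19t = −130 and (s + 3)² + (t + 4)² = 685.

Substitute t = (−130 − 18s)/19:
685s² + 4110s − 241120 = 0  ⟹  s² + 6s − 352 = 0
s = 16 or s = −22, giving (16, −22) and (−22, 14).

(−22, 14) and (16, −22)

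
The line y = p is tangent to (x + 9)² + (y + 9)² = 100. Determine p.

For a tangent, require d(centre, line) = r = 10.
|0·(−9) + 1·(−9) − p| / √1 = 10
|p − (−9)| = 10, so p = 1 or p = −19.

p = −19 or p = 1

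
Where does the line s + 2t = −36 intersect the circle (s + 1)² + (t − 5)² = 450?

Substitute t = (−36 − s)/2:
5s² + 100s + 320 = 0  ⟹  s² + 20s + 64 = 0
s = −4 or s = −16, giving (−4, −16) and (−16, −10).

(−16, −10) and (−4, −16)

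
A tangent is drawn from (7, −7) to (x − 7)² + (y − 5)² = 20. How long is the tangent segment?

Centre (7, 5), r² = 20. |PO|² = (0)² + (−12)² = 144.
By the tangent–radius right angle, tangent length = √(|PO|² − r²) = √124 = 2√31.

2√31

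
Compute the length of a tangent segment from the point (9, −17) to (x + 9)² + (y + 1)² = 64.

2√129

The centre is (−9, −1) and r = 8. The square of the distance from P to the centre is 324 + 256 = 580.
By the tangent–radius right angle, tangent length = √(|PO|² − r²) = √516 = 2√129.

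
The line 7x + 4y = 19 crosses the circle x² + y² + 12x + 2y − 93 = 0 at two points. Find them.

Express y = (19 − 7x)/4 and substitute into the circle:
65x² − 130x − 975 = 0  ⟹  x² − 2x − 15 = 0
x = 5 or x = −3, giving (5, −4) and (−3, 10).

(−3, 10) and (5, −4)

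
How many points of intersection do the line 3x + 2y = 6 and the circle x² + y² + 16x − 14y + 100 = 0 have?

Centre (−8, 7), r² = 13. Distance² from centre to line = (−16)²/13 = 256/13.
Since d² > r², the line lies outside the circle.

0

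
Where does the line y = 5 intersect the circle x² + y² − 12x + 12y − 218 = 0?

From the line, y = 5. Substituting:
x² − 12x − 133 = 0
x = 19 or x = −7, giving (19, 5) and (−7, 5).

(−7, 5) and (19, 5)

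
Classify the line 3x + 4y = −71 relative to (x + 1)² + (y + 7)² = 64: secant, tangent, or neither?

tangent

d² = (3·(−1) + 4·(−7) − (−71))²/25 = 64; r² = 64.
Since d² = r², the line is tangent.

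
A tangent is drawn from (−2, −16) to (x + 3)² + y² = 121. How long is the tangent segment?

2√34

Centre (−3, 0), r² = 121. |PO|² = (1)² + (−16)² = 257.
By the tangent–radius right angle, tangent length = √(|PO|² − r²) = √136 = 2√34.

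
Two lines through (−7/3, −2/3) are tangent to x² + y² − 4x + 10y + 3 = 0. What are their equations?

A line y − (−2/3) = m(x − (−7/3)) is tangent when its distance from (2, −5) is √26:
[m·(13/3) − (−13/3)]² = 26(m² + 1)
5m² − 26m + 5 = 0, so m = 5 or m = 1/5.
With m = 5: 5x − y = −11. With m = 1/5: x − 5y = 1.

5x − y = −11 and x − 5y = 1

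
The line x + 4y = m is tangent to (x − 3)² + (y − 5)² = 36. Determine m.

m = 23 ± 6√17

Tangency holds when the distance from the centre (3, 5) to the line equals the radius 6:
|1·3 + 4·5 − m| / √17 = 6
|m − (23)| = 6√17.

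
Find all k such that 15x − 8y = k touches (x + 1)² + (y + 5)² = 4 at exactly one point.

k = −9 or k = 59

Tangency holds when the distance from the centre (−1, −5) to the line equals the radius 2:
|15·(−1) − 8·(−5) − k| / √289 = 2
|k − (25)| = 2·17, so k = 59 or k = −9.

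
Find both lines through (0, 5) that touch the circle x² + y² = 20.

x + 2y = 10 and x − 2y = −10

Let a tangent through (0, 5) have slope m. Its distance from (0, 0) must equal 2√5:
(0m − (−5))² = 20(m² + 1)
4m² − 1 = 0, so m = −1/2 or m = 1/2.
Through (0, 5) these give x + 2y = 10 and x − 2y = −10.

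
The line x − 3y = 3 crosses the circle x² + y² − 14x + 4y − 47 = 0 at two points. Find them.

Express y = (−3 + x)/3 and substitute into the circle:
10x² − 120x − 450 = 0  ⟹  x² − 12x − 45 = 0
x = 15 or x = −3, giving (15, 4) and (−3, −2).

(−3, −2) and (15, 4)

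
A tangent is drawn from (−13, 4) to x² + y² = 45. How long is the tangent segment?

The centre is (0, 0) and r = 3√5. The square of the distance from P to the centre is 169 + 16 = 185.
By the tangent–radius right angle, tangent length = √(|PO|² − r²) = √140 = 2√35.

2√35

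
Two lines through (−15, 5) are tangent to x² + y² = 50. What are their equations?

x + y = −10 and x − 7y = −50

Let a tangent through (−15, 5) have slope m. Its distance from (0, 0) must equal 5√2:
(15m − (−5))² = 50(m² + 1)
7m² + 6m − 1 = 0, so m = −1 or m = 1/7.
With m = −1: x + y = −10. With m = 1/7: x − 7y = −50.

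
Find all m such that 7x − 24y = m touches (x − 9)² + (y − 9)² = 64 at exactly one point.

m = −353 or m = 47

The line touches the circle iff its distance from (9, 9) is 8:
|7·9 − 24·9 − m| / √625 = 8
|m − (−153)| = 8·25, so m = 47 or m = −353.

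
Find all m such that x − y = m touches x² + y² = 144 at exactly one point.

The line touches the circle iff its distance from (0, 0) is 12:
|1·0 − 1·0 − m| / √2 = 12
|m| = 12√2.

m = ±12√2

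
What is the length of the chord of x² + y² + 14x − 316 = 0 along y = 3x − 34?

From the line, y = 3x − 34. Substituting:
10x² − 190x + 840 = 0  ⟹  x² − 19x + 84 = 0
x = 12 or x = 7, giving (12, 2) and (7, −13).
|(12, 2) − (7, −13)| = √((5)² + (15)²) = 5√10.

5√10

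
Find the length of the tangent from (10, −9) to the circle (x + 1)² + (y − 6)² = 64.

√282

Centre (−1, 6), r² = 64. |PO|² = (11)² + (−15)² = 346.
The tangent meets the radius at right angles, so tangent² = |PO|² − r² = 346 − 64 = 282.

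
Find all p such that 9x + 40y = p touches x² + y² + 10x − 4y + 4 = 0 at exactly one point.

p = −170 or p = 240

The line touches the circle iff its distance from (−5, 2) is 5:
|9·(−5) + 40·2 − p| / √1681 = 5
|p − (35)| = 5·41, so p = 240 or p = −170.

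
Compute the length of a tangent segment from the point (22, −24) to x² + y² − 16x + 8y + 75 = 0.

Centre (8, −4), r² = 5. |PO|² = (14)² + (−20)² = 596.
By the tangent–radius right angle, tangent length = √(|PO|² − r²) = √591.

√591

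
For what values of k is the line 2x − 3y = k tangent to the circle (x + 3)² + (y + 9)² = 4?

The line touches the circle iff its distance from (−3, −9) is 2:
|2·(−3) − 3·(−9) − k| / √13 = 2
|k − (21)| = 2√13.

k = 21 ± 2√13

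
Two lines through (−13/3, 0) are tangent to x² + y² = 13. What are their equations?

3x − 2y = −13 and 3x + 2y = −13

Write the tangent as mx − y + (0 − m·(−13/3)) = 0 and set its distance from the centre to √13:
[m·(13/3) − (0)]² = 13(m² + 1)
4m² − 9 = 0, so m = 3/2 or m = −3/2.
Through (−13/3, 0) these give 3x − 2y = −13 and 3x + 2y = −13.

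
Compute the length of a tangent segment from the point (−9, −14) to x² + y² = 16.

With centre O = (0, 0), |OP|² = 277 and r² = 16.
By the tangent–radius right angle, tangent length = √(|PO|² − r²) = √261 = 3√29.

3√29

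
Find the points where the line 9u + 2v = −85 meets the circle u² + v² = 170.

(−11, 7) and (−7, −11)

Express v = (−85 − 9u)/2 and substitute into the circle:
85u² + 1530u + 6545 = 0  ⟹  u² + 18u + 77 = 0
u = −7 or u = −11, giving (−7, −11) and (−11, 7).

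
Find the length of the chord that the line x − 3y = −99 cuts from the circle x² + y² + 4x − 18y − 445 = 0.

The distance from (−2, 9) to the line is 70/√10, and r² = 530.
Chord = 2√(r² − d²) = 2·√(40) = 4√10.

4√10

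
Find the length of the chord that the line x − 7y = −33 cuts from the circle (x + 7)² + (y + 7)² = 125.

The distance from (−7, −7) to the line is 75/√50, and r² = 125.
Half the chord is √(r² − d²) = √(25/2), so the full chord is 5√2.

5√2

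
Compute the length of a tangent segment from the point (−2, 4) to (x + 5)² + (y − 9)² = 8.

With centre O = (−5, 9), |OP|² = 34 and r² = 8.
Power of the point: PT² = |PO|² − r² = 26, so PT = √26.

√26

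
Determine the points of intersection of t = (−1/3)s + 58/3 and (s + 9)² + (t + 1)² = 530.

Express t = (58 − s)/3 and substitute into the circle:
10s² + 40s − 320 = 0  ⟹  s² + 4s − 32 = 0
s = 4 or s = −8, giving (4, 18) and (−8, 22).

(−8, 22) and (4, 18)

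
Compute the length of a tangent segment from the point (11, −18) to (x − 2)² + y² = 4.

√401

Centre (2, 0), r² = 4. |PO|² = (9)² + (−18)² = 405.
The tangent meets the radius at right angles, so tangent² = |PO|² − r² = 405 − 4 = 401.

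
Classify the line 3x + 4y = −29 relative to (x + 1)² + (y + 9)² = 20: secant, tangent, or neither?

Substituting the line into the circle gives 25x² − 10x − 255 = 0.
Discriminant = (−10)² − 4·25·(−255) = 25600 > 0.
Two real roots: the line is a secant.

secant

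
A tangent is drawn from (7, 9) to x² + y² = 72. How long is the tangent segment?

With centre O = (0, 0), |OP|² = 130 and r² = 72.
The tangent meets the radius at right angles, so tangent² = |PO|² − r² = 130 − 72 = 58.

√58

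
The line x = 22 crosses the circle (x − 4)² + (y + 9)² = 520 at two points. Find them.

(22, −23) and (22, 5)

The line gives x = 22. Substituting into the circle:
y² + 18y − 115 = 0
y = 5 or y = −23, giving (22, 5) and (22, −23).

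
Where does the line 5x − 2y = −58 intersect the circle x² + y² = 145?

Substitute y = (58 + 5x)/2:
29x² + 580x + 2784 = 0  ⟹  x² + 20x + 96 = 0
x = −8 or x = −12, giving (−8, 9) and (−12, −1).

(−12, −1) and (−8, 9)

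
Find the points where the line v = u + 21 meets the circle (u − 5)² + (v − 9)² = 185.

Substitute v = u + 21:
2u² + 14u − 16 = 0  ⟹  u² + 7u − 8 = 0
u = 1 or u = −8, giving (1, 22) and (−8, 13).

(−8, 13) and (1, 22)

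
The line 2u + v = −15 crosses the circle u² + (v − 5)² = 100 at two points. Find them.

(−10, 5) and (−6, −3)

Express v = −2u − 15 and substitute into the circle:
5u² + 80u + 300 = 0  ⟹  u² + 16u + 60 = 0
u = −6 or u = −10, giving (−6, −3) and (−10, 5).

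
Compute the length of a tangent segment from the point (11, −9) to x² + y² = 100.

√102

Centre (0, 0), r² = 100. |PO|² = (11)² + (−9)² = 202.
Power of the point: PT² = |PO|² − r² = 102, so PT = √102.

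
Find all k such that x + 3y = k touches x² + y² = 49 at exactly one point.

For a tangent, require d(centre, line) = r = 7.
|1·0 + 3·0 − k| / √10 = 7
|k| = 7√10.

k = ±7√10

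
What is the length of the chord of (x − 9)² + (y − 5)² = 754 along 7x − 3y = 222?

4√58

The distance from (9, 5) to the line is 174/√58, and r² = 754.
Chord = 2√(r² − d²) = 2·√(232) = 4√58.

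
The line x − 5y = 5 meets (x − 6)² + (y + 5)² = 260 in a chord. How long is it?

6√26

From the line, y = (−5 + x)/5. Substituting:
26x² − 260x − 5200 = 0  ⟹  x² − 10x − 200 = 0
x = 20 or x = −10, giving (20, 3) and (−10, −3).
|(20, 3) − (−10, −3)| = √((30)² + (6)²) = 6√26.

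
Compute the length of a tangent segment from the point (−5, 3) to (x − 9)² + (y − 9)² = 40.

8√3

Centre (9, 9), r² = 40. |PO|² = (−14)² + (−6)² = 232.
Power of the point: PT² = |PO|² − r² = 192, so PT = 8√3.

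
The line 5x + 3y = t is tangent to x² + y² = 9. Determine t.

For a tangent, require d(centre, line) = r = 3.
|5·0 + 3·0 − t| / √34 = 3
|t| = 3√34.

t = ±3√34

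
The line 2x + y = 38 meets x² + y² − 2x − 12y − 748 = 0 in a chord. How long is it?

22√5

Express y = −2x + 38 and substitute into the circle:
5x² − 130x + 240 = 0  ⟹  x² − 26x + 48 = 0
x = 24 or x = 2, giving (24, −10) and (2, 34).
Chord length = distance between (24, −10) and (2, 34) = √2420 = 22√5.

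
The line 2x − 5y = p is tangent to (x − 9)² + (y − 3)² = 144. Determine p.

p = 3 ± 12√29

For a tangent, require d(centre, line) = r = 12.
|2·9 − 5·3 − p| / √29 = 12
|p − (3)| = 12√29.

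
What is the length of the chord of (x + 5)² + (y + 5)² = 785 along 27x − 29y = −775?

The distance from (−5, −5) to the line is 785/√1570, and r² = 785.
Half the chord is √(r² − d²) = √(785/2), so the full chord is √1570.

√1570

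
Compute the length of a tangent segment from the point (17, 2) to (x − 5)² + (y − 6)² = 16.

12

The centre is (5, 6) and r = 4. The square of the distance from P to the centre is 144 + 16 = 160.
Power of the point: PT² = |PO|² − r² = 144, so PT = 12.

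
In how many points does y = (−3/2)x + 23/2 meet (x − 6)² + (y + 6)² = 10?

0

d² = (3·6 + 2·(−6) − (23))²/13 = 289/13; r² = 10.
Since d² > r², the line lies outside the circle.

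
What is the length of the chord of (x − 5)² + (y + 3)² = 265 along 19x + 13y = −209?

√530

From the line, y = (−209 − 19x)/13. Substituting:
530x² + 4770x − 11660 = 0  ⟹  x² + 9x − 22 = 0
x = 2 or x = −11, giving (2, −19) and (−11, 0).
Chord length = distance between (2, −19) and (−11, 0) = √530 = √530.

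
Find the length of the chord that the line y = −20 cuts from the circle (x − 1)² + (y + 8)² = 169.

10

The distance from (1, −8) to the line is 12, and r² = 169.
Half the chord is √(r² − d²) = √(25), so the full chord is 10.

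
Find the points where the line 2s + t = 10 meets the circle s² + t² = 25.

(3, 4) and (5, 0)

Substitute t = −2s + 10:
5s² − 40s + 75 = 0  ⟹  s² − 8s + 15 = 0
s = 5 or s = 3, giving (5, 0) and (3, 4).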